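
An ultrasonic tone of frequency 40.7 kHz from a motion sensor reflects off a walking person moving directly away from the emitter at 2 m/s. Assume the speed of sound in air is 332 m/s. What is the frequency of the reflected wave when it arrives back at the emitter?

The walking person first receives the wave as a moving observer: f₁ = f₀ · (v − u)/v = 40.7 × (332 − 2)/332 ≈ 40.5 kHz.
The reflection then acts as a moving source: f₂ = f₁ · v/(v + u) ≈ 40.2 kHz.
Equivalently f₂ = f₀ · (v − u)/(v + u).

40.2 kHz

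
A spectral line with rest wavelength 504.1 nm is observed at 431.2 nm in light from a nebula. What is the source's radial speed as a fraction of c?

0.155

λ'/λ₀ = 0.8554 < 1 (blueshift), so the source is approaching.
λ'/λ₀ = √((1 − β)/(1 + β)) for an approaching source ⇒ β = (1 − r²)/(1 + r²) with r = λ'/λ₀.
β = (1 − 0.7317)/(1 + 0.7317) ≈ 0.155.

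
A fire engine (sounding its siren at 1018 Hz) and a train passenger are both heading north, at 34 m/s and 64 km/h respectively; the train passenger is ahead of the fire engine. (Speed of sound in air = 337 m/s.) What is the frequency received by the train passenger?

64 km/h = 17.78 m/s.
The train passenger is ahead, so the fire engine is moving toward it while the train passenger is moving away from the fire engine.
General Doppler shift: f' = f · (v − v_o)/(v − v_s).
f' = 1018 × (337 − 17.78)/(337 − 34) = 1018 × 319.22/303 ≈ 1073 Hz.

1073 Hz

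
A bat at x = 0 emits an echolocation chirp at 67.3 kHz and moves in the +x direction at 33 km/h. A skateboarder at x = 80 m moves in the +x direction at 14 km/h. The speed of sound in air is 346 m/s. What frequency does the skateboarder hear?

68.4 kHz

33 km/h = 9.167 m/s; 14 km/h = 3.889 m/s.
The observer lies on the +x side, so the source is heading toward the observer and the observer is heading away from the source.
Both move, so f' = f · (v − v_o)/(v − v_s).
f' = 67.3 × (346 − 3.889)/(346 − 9.167) = 67.3 × 342.11/336.83 ≈ 68.4 kHz.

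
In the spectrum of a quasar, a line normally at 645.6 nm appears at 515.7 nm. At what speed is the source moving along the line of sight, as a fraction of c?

λ'/λ₀ = 0.7988 < 1 (blueshift), so the source is approaching.
λ'/λ₀ = √((1 − β)/(1 + β)) for an approaching source ⇒ β = (1 − r²)/(1 + r²) with r = λ'/λ₀.
β = (1 − 0.6381)/(1 + 0.6381) ≈ 0.221.

0.221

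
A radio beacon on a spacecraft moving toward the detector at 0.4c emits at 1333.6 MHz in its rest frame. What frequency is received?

Relativistic Doppler for frequency: f' = f₀ · √((1 + β)/(1 − β)).
f' = 1333.6 × √(1.4000/0.6000) = 1333.6 × 1.52753 ≈ 2037.1 MHz.

2037.1 MHz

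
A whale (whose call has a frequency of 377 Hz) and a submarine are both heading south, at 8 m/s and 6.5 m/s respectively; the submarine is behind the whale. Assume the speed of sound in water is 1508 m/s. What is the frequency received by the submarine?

377 Hz

The submarine is behind, so the whale is moving away from it while the submarine is moving toward the whale.
With source receding and observer approaching, f' = f · (v + v_o)/(v + v_s).
f' = 377 × (1508 + 6.5)/(1508 + 8) = 377 × 1514.5/1516 ≈ 377 Hz.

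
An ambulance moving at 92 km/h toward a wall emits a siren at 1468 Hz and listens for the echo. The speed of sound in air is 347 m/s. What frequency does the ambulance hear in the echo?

1701 Hz

92 km/h = 25.56 m/s.
The wall receives the sound from a moving source: f₁ = f₀ · v/(v − v_e) = 1468 × 347/321.44 ≈ 1585 Hz.
On the return leg the ambulance is a moving observer: f₂ = f₁ · (v + v_e)/v = 1585 × 372.56/347 ≈ 1701 Hz.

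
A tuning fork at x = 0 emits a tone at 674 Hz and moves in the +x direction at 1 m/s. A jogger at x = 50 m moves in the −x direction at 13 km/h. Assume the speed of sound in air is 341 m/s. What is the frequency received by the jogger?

13 km/h = 3.611 m/s.
The observer lies on the +x side, so the source is heading toward the observer and the observer is heading toward the source.
With source approaching and observer approaching, f' = f · (v + v_o)/(v − v_s).
f' = 674 × (341 + 3.611)/(341 − 1) = 674 × 344.61/340 ≈ 683 Hz.

683 Hz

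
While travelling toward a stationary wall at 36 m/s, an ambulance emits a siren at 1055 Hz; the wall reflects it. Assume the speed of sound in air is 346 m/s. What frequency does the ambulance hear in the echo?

1300 Hz

The wall receives the sound from a moving source: f₁ = f₀ · v/(v − v_e) = 1055 × 346/310 ≈ 1178 Hz.
On the return leg the ambulance is a moving observer: f₂ = f₁ · (v + v_e)/v = 1178 × 382/346 ≈ 1300 Hz.
Equivalently f₂ = f₀ · (v + v_e)/(v − v_e).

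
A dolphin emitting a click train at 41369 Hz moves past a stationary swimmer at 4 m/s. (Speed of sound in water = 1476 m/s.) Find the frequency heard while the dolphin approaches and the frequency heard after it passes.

Approaching: f₁ = f · v/(v − v_s) = 41369 × 1476/1472 ≈ 41481 Hz.
Receding: f₂ = f · v/(v + v_s) = 41369 × 1476/1480 ≈ 41257 Hz.

41481 Hz approaching; 41257 Hz receding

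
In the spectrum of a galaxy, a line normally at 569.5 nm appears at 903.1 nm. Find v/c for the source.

0.431c

λ'/λ₀ = 1.5858 > 1 (redshift), so the source is receding.
λ'/λ₀ = √((1 + β)/(1 − β)) for a receding source ⇒ β = (r² − 1)/(r² + 1) with r = λ'/λ₀.
β = (2.5147 − 1)/(2.5147 + 1) ≈ 0.431.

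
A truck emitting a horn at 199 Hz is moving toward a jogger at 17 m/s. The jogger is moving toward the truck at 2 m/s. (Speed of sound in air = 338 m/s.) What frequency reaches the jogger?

Both move, so f' = f · (v + v_o)/(v − v_s).
f' = 199 × (338 + 2)/(338 − 17) = 199 × 340/321 ≈ 211 Hz.

211 Hz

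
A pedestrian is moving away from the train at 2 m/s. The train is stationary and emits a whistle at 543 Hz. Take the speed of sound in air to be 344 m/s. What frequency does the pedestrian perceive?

Moving observer, stationary source: f' = f · (v − v_o)/v.
f' = 543 × (344 − 2)/344 = 543 × 342/344 ≈ 540 Hz.

540 Hz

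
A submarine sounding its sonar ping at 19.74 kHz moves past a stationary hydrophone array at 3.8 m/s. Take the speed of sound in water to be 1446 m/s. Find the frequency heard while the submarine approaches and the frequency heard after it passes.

Approaching: f₁ = f · v/(v − v_s) = 19.74 × 1446/1442.2 ≈ 19.79 kHz.
Receding: f₂ = f · v/(v + v_s) = 19.74 × 1446/1449.8 ≈ 19.69 kHz.

19.79 kHz approaching; 19.69 kHz receding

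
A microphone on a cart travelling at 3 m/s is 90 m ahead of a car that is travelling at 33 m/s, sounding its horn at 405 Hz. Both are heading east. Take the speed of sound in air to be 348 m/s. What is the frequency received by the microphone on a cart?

444 Hz

The microphone on a cart is ahead, so the car is moving toward it while the microphone on a cart is moving away from the car.
Both move, so f' = f · (v − v_o)/(v − v_s).
f' = 405 × (348 − 3)/(348 − 33) = 405 × 345/315 ≈ 444 Hz.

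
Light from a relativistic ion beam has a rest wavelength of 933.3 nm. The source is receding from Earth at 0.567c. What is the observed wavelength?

1775.5 nm

Relativistic Doppler for wavelength: λ' = λ₀ · √((1 + β)/(1 − β)).
λ' = 933.3 × √(1.5670/0.4330) = 933.3 × 1.90235 ≈ 1775.5 nm.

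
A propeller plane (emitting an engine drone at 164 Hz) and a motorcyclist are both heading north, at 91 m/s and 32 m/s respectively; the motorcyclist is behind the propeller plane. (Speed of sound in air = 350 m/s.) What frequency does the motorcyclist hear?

The motorcyclist is behind, so the propeller plane is moving away from it while the motorcyclist is moving toward the propeller plane.
General Doppler shift: f' = f · (v + v_o)/(v + v_s).
f' = 164 × (350 + 32)/(350 + 91) = 164 × 382/441 ≈ 142 Hz.

142 Hz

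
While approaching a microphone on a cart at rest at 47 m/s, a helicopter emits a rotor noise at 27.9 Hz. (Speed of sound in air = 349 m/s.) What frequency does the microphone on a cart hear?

Only the source moves, toward the listener, so f' = f · v/(v − v_s).
f' = 27.9 × 349/(349 − 47) = 27.9 × 349/302 ≈ 32.2 Hz.

32.2 Hz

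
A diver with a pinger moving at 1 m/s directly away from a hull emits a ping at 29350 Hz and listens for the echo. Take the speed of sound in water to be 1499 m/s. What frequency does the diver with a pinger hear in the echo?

29311 Hz

The hull receives the sound from a moving source: f₁ = f₀ · v/(v + v_e) = 29350 × 1499/1500 ≈ 29330 Hz.
On the return leg the diver with a pinger is a moving observer: f₂ = f₁ · (v − v_e)/v = 29330 × 1498/1499 ≈ 29311 Hz.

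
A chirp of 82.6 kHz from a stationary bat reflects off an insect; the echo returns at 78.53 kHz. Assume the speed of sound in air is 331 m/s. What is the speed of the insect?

Double Doppler shift off a moving reflector: f₂ = f₀ · (v + u)/(v − u) (u > 0 toward emitter).
Rearranging, u = v · (f₂ − f₀)/(f₂ + f₀) = 331 × -4.07/161.13 ≈ -8.4 m/s.
So the insect is moving at 8.4 m/s away from the emitter.

8.4 m/s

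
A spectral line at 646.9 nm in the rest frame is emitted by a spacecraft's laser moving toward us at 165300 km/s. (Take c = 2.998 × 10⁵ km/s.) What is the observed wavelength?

β = v/c = 165300/299800 = 0.5514.
Relativistic Doppler for wavelength: λ' = λ₀ · √((1 − β)/(1 + β)).
λ' = 646.9 × √(0.4486/1.5514) = 646.9 × 0.53776 ≈ 347.9 nm.

347.9 nm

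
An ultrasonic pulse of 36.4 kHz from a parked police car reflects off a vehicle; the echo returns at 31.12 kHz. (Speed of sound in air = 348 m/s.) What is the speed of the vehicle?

27 m/s

Double Doppler shift off a moving reflector: f₂ = f₀ · (v + u)/(v − u) (u > 0 toward emitter).
Rearranging, u = v · (f₂ − f₀)/(f₂ + f₀) = 348 × -5.28/67.52 ≈ -27 m/s.
So the vehicle is moving at 27 m/s away from the emitter.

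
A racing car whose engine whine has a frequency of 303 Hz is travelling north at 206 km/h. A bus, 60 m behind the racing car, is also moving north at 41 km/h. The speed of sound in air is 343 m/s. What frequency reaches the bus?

206 km/h = 57.22 m/s; 41 km/h = 11.39 m/s.
The bus is behind, so the racing car is moving away from it while the bus is moving toward the racing car.
With source receding and observer approaching, f' = f · (v + v_o)/(v + v_s).
f' = 303 × (343 + 11.39)/(343 + 57.22) = 303 × 354.39/400.22 ≈ 268 Hz.

268 Hz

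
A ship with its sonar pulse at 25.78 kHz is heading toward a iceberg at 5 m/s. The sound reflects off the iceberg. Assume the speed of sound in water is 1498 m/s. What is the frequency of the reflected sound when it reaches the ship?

26.0 kHz

The iceberg receives the sound from a moving source: f₁ = f₀ · v/(v − v_e) = 25.78 × 1498/1493 ≈ 25.9 kHz.
On the return leg the ship is a moving observer: f₂ = f₁ · (v + v_e)/v = 25.9 × 1503/1498 ≈ 26.0 kHz.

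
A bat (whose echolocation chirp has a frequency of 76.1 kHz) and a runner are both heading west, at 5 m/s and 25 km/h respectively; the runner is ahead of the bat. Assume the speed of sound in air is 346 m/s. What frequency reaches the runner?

75.7 kHz

25 km/h = 6.944 m/s.
The runner is ahead, so the bat is moving toward it while the runner is moving away from the bat.
General Doppler shift: f' = f · (v − v_o)/(v − v_s).
f' = 76.1 × (346 − 6.944)/(346 − 5) = 76.1 × 339.06/341 ≈ 75.7 kHz.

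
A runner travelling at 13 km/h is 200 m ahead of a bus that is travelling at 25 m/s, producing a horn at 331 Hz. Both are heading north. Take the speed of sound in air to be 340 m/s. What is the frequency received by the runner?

13 km/h = 3.611 m/s.
The runner is ahead, so the bus is moving toward it while the runner is moving away from the bus.
General Doppler shift: f' = f · (v − v_o)/(v − v_s).
f' = 331 × (340 − 3.611)/(340 − 25) = 331 × 336.39/315 ≈ 353 Hz.

353 Hz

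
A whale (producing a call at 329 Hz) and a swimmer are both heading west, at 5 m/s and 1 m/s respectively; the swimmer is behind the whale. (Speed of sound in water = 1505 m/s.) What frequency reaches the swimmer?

The swimmer is behind, so the whale is moving away from it while the swimmer is moving toward the whale.
General Doppler shift: f' = f · (v + v_o)/(v + v_s).
f' = 329 × (1505 + 1)/(1505 + 5) = 329 × 1506/1510 ≈ 328 Hz.

328 Hz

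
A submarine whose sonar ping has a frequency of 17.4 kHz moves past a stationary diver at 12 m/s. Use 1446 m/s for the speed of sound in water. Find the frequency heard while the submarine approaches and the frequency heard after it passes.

17.55 kHz approaching; 17.26 kHz receding

Approaching: f₁ = f · v/(v − v_s) = 17.4 × 1446/1434 ≈ 17.55 kHz.
Receding: f₂ = f · v/(v + v_s) = 17.4 × 1446/1458 ≈ 17.26 kHz.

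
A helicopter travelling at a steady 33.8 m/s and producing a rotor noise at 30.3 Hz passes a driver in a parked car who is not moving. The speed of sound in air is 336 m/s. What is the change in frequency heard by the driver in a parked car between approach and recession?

6.16 Hz

Approaching: f₁ = f · v/(v − v_s) = 30.3 × 336/302.2 ≈ 33.69 Hz.
Receding: f₂ = f · v/(v + v_s) = 30.3 × 336/369.8 ≈ 27.53 Hz.
Drop: f₁ − f₂ = 2f·v·v_s/(v² − v_s²) = 2 × 30.3 × 336 × 33.8/(336² − 33.8²) ≈ 6.16 Hz.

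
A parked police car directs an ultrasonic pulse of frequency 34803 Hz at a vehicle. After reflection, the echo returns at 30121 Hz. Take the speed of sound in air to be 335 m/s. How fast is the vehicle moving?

Double Doppler shift off a moving reflector: f₂ = f₀ · (v + u)/(v − u) (u > 0 toward emitter).
Rearranging, u = v · (f₂ − f₀)/(f₂ + f₀) = 335 × -4682/64924 ≈ -24.2 m/s.
So the vehicle is moving at 24.2 m/s away from the emitter.

24.2 m/s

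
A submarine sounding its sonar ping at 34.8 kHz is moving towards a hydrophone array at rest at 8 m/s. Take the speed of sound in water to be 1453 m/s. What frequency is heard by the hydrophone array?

With the source moving toward a stationary observer, f' = f · v/(v − v_s).
f' = 34.8 × 1453/(1453 − 8) = 34.8 × 1453/1445 ≈ 35.0 kHz.

35.0 kHz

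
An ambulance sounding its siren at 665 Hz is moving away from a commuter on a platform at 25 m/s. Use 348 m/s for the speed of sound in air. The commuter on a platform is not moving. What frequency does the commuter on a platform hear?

Only the source moves, away from the listener, so f' = f · v/(v + v_s).
f' = 665 × 348/(348 + 25) = 665 × 348/373 ≈ 620 Hz.

620 Hz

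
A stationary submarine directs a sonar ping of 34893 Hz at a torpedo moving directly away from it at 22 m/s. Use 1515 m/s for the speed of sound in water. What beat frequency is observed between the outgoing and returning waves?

999 Hz

At the torpedo (a moving observer), f₁ = f₀ · (v − u)/v = 34893 × 1493/1515 ≈ 34386 Hz.
On reflection it acts as a source moving away from the stationary detector: f₂ = f₁ · v/(v + u) = 34386 × 1515/1537 ≈ 33894 Hz.
Beat frequency: |f₂ − f₀| = 2u·f₀/(v + u) = 2 × 22 × 34893/1537 ≈ 999 Hz.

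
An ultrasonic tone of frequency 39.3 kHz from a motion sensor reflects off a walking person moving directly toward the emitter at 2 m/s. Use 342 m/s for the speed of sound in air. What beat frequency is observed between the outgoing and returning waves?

At the walking person (a moving observer), f₁ = f₀ · (v + u)/v = 39.3 × 344/342 ≈ 39.530 kHz.
On reflection it acts as a source moving toward the stationary detector: f₂ = f₁ · v/(v − u) = 39.530 × 342/340 ≈ 39.762 kHz.
Beat frequency (with f₀ = 39300 Hz): |f₂ − f₀| = 2u·f₀/(v − u) = 2 × 2 × 39300/340 ≈ 462 Hz.

462 Hz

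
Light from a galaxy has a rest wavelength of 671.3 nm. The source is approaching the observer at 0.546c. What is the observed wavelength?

Relativistic Doppler for wavelength: λ' = λ₀ · √((1 − β)/(1 + β)).
λ' = 671.3 × √(0.4540/1.5460) = 671.3 × 0.54191 ≈ 363.8 nm.

363.8 nm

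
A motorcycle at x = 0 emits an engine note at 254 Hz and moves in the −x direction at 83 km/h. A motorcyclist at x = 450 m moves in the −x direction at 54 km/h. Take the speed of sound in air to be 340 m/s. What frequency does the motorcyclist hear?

248 Hz

83 km/h = 23.06 m/s; 54 km/h = 15 m/s.
The observer lies on the +x side, so the source is heading away from the observer and the observer is heading toward the source.
Both move, so f' = f · (v + v_o)/(v + v_s).
f' = 254 × (340 + 15)/(340 + 23.06) = 254 × 355/363.06 ≈ 248 Hz.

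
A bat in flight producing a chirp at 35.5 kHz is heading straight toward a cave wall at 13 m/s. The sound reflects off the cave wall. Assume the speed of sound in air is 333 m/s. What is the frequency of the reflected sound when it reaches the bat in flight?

The cave wall receives the sound from a moving source: f₁ = f₀ · v/(v − v_e) = 35.5 × 333/320 ≈ 36.9 kHz.
On the return leg the bat in flight is a moving observer: f₂ = f₁ · (v + v_e)/v = 36.9 × 346/333 ≈ 38.4 kHz.
Equivalently f₂ = f₀ · (v + v_e)/(v − v_e).

38.4 kHz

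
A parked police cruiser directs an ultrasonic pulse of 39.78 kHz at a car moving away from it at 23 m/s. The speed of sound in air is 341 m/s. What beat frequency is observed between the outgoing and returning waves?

5027 Hz

At the car (a moving observer), f₁ = f₀ · (v − u)/v = 39.78 × 318/341 ≈ 37.10 kHz.
On reflection it acts as a source moving away from the stationary detector: f₂ = f₁ · v/(v + u) = 37.10 × 341/364 ≈ 34.75 kHz.
Beat frequency (with f₀ = 39780 Hz): |f₂ − f₀| = 2u·f₀/(v + u) = 2 × 23 × 39780/364 ≈ 5027 Hz.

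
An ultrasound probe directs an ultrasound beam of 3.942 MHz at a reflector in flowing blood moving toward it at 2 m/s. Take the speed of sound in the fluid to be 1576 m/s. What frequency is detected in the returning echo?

The reflector in flowing blood first receives the wave as a moving observer: f₁ = f₀ · (v + u)/v = 3.942 × (1576 + 2)/1576 ≈ 3.947 MHz.
The reflection then acts as a moving source: f₂ = f₁ · v/(v − u) ≈ 3.952 MHz.
Equivalently f₂ = f₀ · (v + u)/(v − u).

3.952 MHz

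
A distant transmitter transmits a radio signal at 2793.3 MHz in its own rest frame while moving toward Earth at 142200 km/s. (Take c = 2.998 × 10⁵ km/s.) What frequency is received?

4677.9 MHz

β = v/c = 142200/299800 = 0.4743.
Relativistic Doppler for frequency: f' = f₀ · √((1 + β)/(1 − β)).
f' = 2793.3 × √(1.4743/0.5257) = 2793.3 × 1.67468 ≈ 4677.9 MHz.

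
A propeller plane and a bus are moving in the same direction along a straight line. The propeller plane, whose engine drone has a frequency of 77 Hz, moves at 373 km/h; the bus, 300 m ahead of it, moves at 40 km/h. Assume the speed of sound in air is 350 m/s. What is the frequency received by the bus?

106 Hz

373 km/h = 103.6 m/s; 40 km/h = 11.11 m/s.
The bus is ahead, so the propeller plane is moving toward it while the bus is moving away from the propeller plane.
With source approaching and observer receding, f' = f · (v − v_o)/(v − v_s).
f' = 77 × (350 − 11.11)/(350 − 103.6) = 77 × 338.89/246.39 ≈ 106 Hz.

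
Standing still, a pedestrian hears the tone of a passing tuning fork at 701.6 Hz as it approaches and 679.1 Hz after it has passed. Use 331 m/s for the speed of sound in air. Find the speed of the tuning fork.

5.4 m/s

f₁/f₂ = (v + v_s)/(v − v_s), so v_s = v · (f₁ − f₂)/(f₁ + f₂).
v_s = 331 × (701.6 − 679.1)/(701.6 + 679.1) = 331 × 22.5/1380.7 ≈ 5.4 m/s.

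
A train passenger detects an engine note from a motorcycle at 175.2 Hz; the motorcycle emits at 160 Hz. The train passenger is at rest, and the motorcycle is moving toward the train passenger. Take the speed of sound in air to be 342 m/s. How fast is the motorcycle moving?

f' = f · v/(v − v_s) ⇒ v_s = v · |1 − f/f'|.
v_s = 342 × |1 − 160/175.2| = 342 × 0.08676 ≈ 30 m/s.

30 m/s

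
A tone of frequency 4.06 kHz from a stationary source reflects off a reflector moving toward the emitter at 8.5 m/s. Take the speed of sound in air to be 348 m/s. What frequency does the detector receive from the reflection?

The reflector first receives the wave as a moving observer: f₁ = f₀ · (v + u)/v = 4.06 × (348 + 8.5)/348 ≈ 4.16 kHz.
The reflection then acts as a moving source: f₂ = f₁ · v/(v − u) ≈ 4.26 kHz.

4.26 kHz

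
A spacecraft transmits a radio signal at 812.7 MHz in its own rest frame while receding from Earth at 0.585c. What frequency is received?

415.9 MHz

Relativistic Doppler for frequency: f' = f₀ · √((1 − β)/(1 + β)).
f' = 812.7 × √(0.4150/1.5850) = 812.7 × 0.51169 ≈ 415.9 MHz.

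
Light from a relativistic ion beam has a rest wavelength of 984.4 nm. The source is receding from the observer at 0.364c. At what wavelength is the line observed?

Relativistic Doppler for wavelength: λ' = λ₀ · √((1 + β)/(1 − β)).
λ' = 984.4 × √(1.3640/0.6360) = 984.4 × 1.46446 ≈ 1441.6 nm.

1441.6 nm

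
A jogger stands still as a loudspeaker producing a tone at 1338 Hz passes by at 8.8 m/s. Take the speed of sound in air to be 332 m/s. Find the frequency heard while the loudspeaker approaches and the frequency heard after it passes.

Approaching: f₁ = f · v/(v − v_s) = 1338 × 332/323.2 ≈ 1374 Hz.
Receding: f₂ = f · v/(v + v_s) = 1338 × 332/340.8 ≈ 1303 Hz.

1374 Hz approaching; 1303 Hz receding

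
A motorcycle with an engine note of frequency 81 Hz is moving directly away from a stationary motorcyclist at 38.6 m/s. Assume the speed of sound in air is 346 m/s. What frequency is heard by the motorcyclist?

Moving source, stationary observer: f' = f · v/(v + v_s) since the source is receding.
f' = 81 × 346/(346 + 38.6) = 81 × 346/384.6 ≈ 73 Hz.

73 Hz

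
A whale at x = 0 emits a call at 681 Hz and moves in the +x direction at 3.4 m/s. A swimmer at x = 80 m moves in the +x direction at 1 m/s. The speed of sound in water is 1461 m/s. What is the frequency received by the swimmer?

682 Hz

The observer lies on the +x side, so the source is heading toward the observer and the observer is heading away from the source.
With source approaching and observer receding, f' = f · (v − v_o)/(v − v_s).
f' = 681 × (1461 − 1)/(1461 − 3.4) = 681 × 1460/1457.6 ≈ 682 Hz.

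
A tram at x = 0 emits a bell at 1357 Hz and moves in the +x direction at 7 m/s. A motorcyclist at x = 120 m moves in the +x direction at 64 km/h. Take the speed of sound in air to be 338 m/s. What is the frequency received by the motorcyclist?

64 km/h = 17.78 m/s.
The observer lies on the +x side, so the source is heading toward the observer and the observer is heading away from the source.
Both move, so f' = f · (v − v_o)/(v − v_s).
f' = 1357 × (338 − 17.78)/(338 − 7) = 1357 × 320.22/331 ≈ 1313 Hz.

1313 Hz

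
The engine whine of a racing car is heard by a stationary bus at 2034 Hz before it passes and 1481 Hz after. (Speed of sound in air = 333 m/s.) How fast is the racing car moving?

52 m/s

f₁/f₂ = (v + v_s)/(v − v_s), so v_s = v · (f₁ − f₂)/(f₁ + f₂).
v_s = 333 × (2034 − 1481)/(2034 + 1481) = 333 × 553/3515 ≈ 52 m/s.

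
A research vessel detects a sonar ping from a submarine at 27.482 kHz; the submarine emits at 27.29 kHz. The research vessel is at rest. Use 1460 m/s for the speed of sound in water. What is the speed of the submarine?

f' > f, so the submarine is approaching.
f' = f · v/(v − v_s) ⇒ v_s = v · |1 − f/f'|.
v_s = 1460 × |1 − 27.29/27.482| = 1460 × 0.006986 ≈ 10.2 m/s.

10.2 m/s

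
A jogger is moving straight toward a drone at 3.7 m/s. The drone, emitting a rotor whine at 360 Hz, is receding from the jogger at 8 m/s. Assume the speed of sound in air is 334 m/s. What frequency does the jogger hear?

With source receding and observer approaching, f' = f · (v + v_o)/(v + v_s).
f' = 360 × (334 + 3.7)/(334 + 8) = 360 × 337.7/342 ≈ 355 Hz.

355 Hz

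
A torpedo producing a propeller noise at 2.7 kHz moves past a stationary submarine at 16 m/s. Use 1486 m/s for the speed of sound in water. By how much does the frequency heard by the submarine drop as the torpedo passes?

Approaching: f₁ = f · v/(v − v_s) = 2.7 × 1486/1470 ≈ 2.7294 kHz.
Receding: f₂ = f · v/(v + v_s) = 2.7 × 1486/1502 ≈ 2.6712 kHz.
Drop: f₁ − f₂ = 2f·v·v_s/(v² − v_s²) = 2 × 2.7 × 1486 × 16/(1486² − 16²) ≈ 0.0581 kHz.

0.0581 kHz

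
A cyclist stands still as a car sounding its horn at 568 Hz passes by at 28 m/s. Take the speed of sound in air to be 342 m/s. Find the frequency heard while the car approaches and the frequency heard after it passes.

619 Hz approaching; 525 Hz receding

Approaching: f₁ = f · v/(v − v_s) = 568 × 342/314 ≈ 619 Hz.
Receding: f₂ = f · v/(v + v_s) = 568 × 342/370 ≈ 525 Hz.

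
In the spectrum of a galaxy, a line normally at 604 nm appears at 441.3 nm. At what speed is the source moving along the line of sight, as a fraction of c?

λ'/λ₀ = 0.7306 < 1 (blueshift), so the source is approaching.
λ'/λ₀ = √((1 − β)/(1 + β)) for an approaching source ⇒ β = (1 − r²)/(1 + r²) with r = λ'/λ₀.
β = (1 − 0.5338)/(1 + 0.5338) ≈ 0.304.

0.304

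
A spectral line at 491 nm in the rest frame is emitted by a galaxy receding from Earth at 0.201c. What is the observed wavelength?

Relativistic Doppler for wavelength: λ' = λ₀ · √((1 + β)/(1 − β)).
λ' = 491 × √(1.2010/0.7990) = 491 × 1.22602 ≈ 602.0 nm.

602.0 nm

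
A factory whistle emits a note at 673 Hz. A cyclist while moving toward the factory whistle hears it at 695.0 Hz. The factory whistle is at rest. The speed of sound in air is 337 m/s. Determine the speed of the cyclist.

11.0 m/s

f' = f · (v + v_o)/v ⇒ v_o = v · |f'/f − 1|.
v_o = 337 × |695.0/673 − 1| = 337 × 0.03269 ≈ 11.0 m/s.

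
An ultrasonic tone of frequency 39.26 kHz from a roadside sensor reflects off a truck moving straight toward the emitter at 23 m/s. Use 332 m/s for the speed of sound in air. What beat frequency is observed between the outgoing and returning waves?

At the truck (a moving observer), f₁ = f₀ · (v + u)/v = 39.26 × 355/332 ≈ 41.98 kHz.
The reflection then acts as a moving source: f₂ = f₁ · v/(v − u) ≈ 45.10 kHz.
Equivalently f₂ = f₀ · (v + u)/(v − u).
Beat frequency (with f₀ = 39260 Hz): |f₂ − f₀| = 2u·f₀/(v − u) = 2 × 23 × 39260/309 ≈ 5845 Hz.

5845 Hz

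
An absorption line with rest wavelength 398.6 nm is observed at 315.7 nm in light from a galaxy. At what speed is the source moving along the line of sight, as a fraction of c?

λ'/λ₀ = 0.7920 < 1 (blueshift), so the source is approaching.
λ'/λ₀ = √((1 − β)/(1 + β)) for an approaching source ⇒ β = (1 − r²)/(1 + r²) with r = λ'/λ₀.
β = (1 − 0.6273)/(1 + 0.6273) ≈ 0.229.

0.229c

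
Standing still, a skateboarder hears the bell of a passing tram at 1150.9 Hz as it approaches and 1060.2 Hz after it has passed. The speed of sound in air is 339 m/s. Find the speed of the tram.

f₁/f₂ = (v + v_s)/(v − v_s), so v_s = v · (f₁ − f₂)/(f₁ + f₂).
v_s = 339 × (1150.9 − 1060.2)/(1150.9 + 1060.2) = 339 × 90.7/2211.1 ≈ 13.9 m/s.

13.9 m/s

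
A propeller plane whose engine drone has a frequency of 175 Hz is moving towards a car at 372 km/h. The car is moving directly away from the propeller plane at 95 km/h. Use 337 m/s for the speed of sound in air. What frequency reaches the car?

233 Hz

372 km/h = 103.3 m/s; 95 km/h = 26.39 m/s.
General Doppler shift: f' = f · (v − v_o)/(v − v_s).
f' = 175 × (337 − 26.39)/(337 − 103.3) = 175 × 310.61/233.67 ≈ 233 Hz.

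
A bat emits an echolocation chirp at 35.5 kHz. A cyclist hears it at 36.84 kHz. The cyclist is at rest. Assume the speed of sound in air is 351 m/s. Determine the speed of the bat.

f' > f, so the bat is approaching.
f' = f · v/(v − v_s) ⇒ v_s = v · |1 − f/f'|.
v_s = 351 × |1 − 35.5/36.84| = 351 × 0.03637 ≈ 12.8 m/s.

12.8 m/s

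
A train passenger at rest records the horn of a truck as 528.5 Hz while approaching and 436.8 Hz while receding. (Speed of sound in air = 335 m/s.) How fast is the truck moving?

32 m/s

f₁/f₂ = (v + v_s)/(v − v_s), so v_s = v · (f₁ − f₂)/(f₁ + f₂).
v_s = 335 × (528.5 − 436.8)/(528.5 + 436.8) = 335 × 91.7/965.3 ≈ 32 m/s.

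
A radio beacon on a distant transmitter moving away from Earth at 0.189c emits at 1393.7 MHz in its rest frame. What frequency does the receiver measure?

Relativistic Doppler for frequency: f' = f₀ · √((1 − β)/(1 + β)).
f' = 1393.7 × √(0.8110/1.1890) = 1393.7 × 0.82588 ≈ 1151.0 MHz.

1151.0 MHz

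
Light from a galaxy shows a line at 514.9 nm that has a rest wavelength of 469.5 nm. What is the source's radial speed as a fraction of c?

λ'/λ₀ = 1.0967 > 1 (redshift), so the source is receding.
λ'/λ₀ = √((1 + β)/(1 − β)) for a receding source ⇒ β = (r² − 1)/(r² + 1) with r = λ'/λ₀.
β = (1.2027 − 1)/(1.2027 + 1) ≈ 0.092.

0.092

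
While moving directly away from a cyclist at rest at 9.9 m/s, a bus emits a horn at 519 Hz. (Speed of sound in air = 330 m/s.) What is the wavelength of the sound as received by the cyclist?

Moving source, stationary observer: f' = f · v/(v + v_s) since the source is receding.
f' = 519 × 330/(330 + 9.9) ≈ 504 Hz.
λ' = v/f' = 330/503.883 ≈ 65.5 cm.

65.5 cm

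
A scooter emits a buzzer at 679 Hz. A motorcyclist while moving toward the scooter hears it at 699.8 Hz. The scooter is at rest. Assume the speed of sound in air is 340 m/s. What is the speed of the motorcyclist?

f' = f · (v + v_o)/v ⇒ v_o = v · |f'/f − 1|.
v_o = 340 × |699.8/679 − 1| = 340 × 0.03063 ≈ 10.4 m/s.

10.4 m/s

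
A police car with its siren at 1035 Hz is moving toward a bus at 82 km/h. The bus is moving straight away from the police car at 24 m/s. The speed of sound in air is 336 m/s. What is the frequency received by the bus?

82 km/h = 22.78 m/s.
Both move, so f' = f · (v − v_o)/(v − v_s).
f' = 1035 × (336 − 24)/(336 − 22.78) = 1035 × 312/313.22 ≈ 1031 Hz.

1031 Hz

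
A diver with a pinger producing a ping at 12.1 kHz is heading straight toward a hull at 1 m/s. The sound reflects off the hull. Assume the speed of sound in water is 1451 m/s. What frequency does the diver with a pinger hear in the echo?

12.12 kHz

The hull receives the sound from a moving source: f₁ = f₀ · v/(v − v_e) = 12.1 × 1451/1450 ≈ 12.11 kHz.
On the return leg the diver with a pinger is a moving observer: f₂ = f₁ · (v + v_e)/v = 12.11 × 1452/1451 ≈ 12.12 kHz.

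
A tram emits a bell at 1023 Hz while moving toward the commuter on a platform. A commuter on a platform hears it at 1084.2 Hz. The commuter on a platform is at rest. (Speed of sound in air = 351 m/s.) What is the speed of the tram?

f' = f · v/(v − v_s) ⇒ v_s = v · |1 − f/f'|.
v_s = 351 × |1 − 1023/1084.2| = 351 × 0.05645 ≈ 19.8 m/s.

19.8 m/s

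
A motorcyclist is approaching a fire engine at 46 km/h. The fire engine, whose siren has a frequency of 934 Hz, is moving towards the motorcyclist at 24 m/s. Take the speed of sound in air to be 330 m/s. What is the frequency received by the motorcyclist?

46 km/h = 12.78 m/s.
With source approaching and observer approaching, f' = f · (v + v_o)/(v − v_s).
f' = 934 × (330 + 12.78)/(330 − 24) = 934 × 342.78/306 ≈ 1046 Hz.

1046 Hz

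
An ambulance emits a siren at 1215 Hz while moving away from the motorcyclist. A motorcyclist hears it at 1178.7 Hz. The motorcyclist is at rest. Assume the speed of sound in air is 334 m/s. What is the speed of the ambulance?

f' = f · v/(v + v_s) ⇒ v_s = v · |1 − f/f'|.
v_s = 334 × |1 − 1215/1178.7| = 334 × 0.0308 ≈ 10.3 m/s.

10.3 m/s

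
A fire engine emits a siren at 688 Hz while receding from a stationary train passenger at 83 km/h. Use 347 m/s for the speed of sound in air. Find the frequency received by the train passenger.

83 km/h = 23.06 m/s.
With the source moving away from a stationary observer, f' = f · v/(v + v_s).
f' = 688 × 347/(347 + 23.06) = 688 × 347/370.1 ≈ 645 Hz.

645 Hz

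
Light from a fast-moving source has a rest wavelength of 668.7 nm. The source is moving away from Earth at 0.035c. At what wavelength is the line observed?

692.5 nm

Relativistic Doppler for wavelength: λ' = λ₀ · √((1 + β)/(1 − β)).
λ' = 668.7 × √(1.0350/0.9650) = 668.7 × 1.03563 ≈ 692.5 nm.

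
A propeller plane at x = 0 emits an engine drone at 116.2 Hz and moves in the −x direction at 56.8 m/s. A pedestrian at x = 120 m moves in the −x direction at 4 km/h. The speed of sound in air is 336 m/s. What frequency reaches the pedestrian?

4 km/h = 1.111 m/s.
The observer lies on the +x side, so the source is heading away from the observer and the observer is heading toward the source.
General Doppler shift: f' = f · (v + v_o)/(v + v_s).
f' = 116.2 × (336 + 1.111)/(336 + 56.8) = 116.2 × 337.11/392.8 ≈ 100 Hz.

100 Hz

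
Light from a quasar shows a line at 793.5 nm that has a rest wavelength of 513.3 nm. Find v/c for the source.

λ'/λ₀ = 1.5459 > 1 (redshift), so the source is receding.
λ'/λ₀ = √((1 + β)/(1 − β)) for a receding source ⇒ β = (r² − 1)/(r² + 1) with r = λ'/λ₀.
β = (2.3897 − 1)/(2.3897 + 1) ≈ 0.410.

0.410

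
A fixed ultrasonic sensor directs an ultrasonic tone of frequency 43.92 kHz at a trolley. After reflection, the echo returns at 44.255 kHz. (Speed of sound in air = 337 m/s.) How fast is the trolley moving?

1.28 m/s

Double Doppler shift off a moving reflector: f₂ = f₀ · (v + u)/(v − u) (u > 0 toward emitter).
Rearranging, u = v · (f₂ − f₀)/(f₂ + f₀) = 337 × 0.335/88.175 ≈ 1.28 m/s.
So the trolley is moving at 1.28 m/s toward the emitter.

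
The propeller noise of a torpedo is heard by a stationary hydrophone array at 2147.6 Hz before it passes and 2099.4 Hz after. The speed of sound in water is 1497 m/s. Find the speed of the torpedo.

f₁/f₂ = (v + v_s)/(v − v_s), so v_s = v · (f₁ − f₂)/(f₁ + f₂).
v_s = 1497 × (2147.6 − 2099.4)/(2147.6 + 2099.4) = 1497 × 48.2/4247.0 ≈ 17.0 m/s.

17.0 m/s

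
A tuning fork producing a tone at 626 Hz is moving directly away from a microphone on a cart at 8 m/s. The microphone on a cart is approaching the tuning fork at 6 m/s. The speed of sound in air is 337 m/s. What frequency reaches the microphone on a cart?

With source receding and observer approaching, f' = f · (v + v_o)/(v + v_s).
f' = 626 × (337 + 6)/(337 + 8) = 626 × 343/345 ≈ 622 Hz.

622 Hz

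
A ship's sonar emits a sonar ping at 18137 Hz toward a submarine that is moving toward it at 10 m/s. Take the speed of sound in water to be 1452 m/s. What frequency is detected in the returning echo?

18389 Hz

At the submarine (a moving observer), f₁ = f₀ · (v + u)/v = 18137 × 1462/1452 ≈ 18262 Hz.
The reflection then acts as a moving source: f₂ = f₁ · v/(v − u) ≈ 18389 Hz.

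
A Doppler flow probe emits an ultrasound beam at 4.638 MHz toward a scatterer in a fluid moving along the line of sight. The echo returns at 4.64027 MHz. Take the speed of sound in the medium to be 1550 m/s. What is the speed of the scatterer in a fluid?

0.38 m/s

Double Doppler shift off a moving reflector: f₂ = f₀ · (v + u)/(v − u) (u > 0 toward emitter).
Rearranging, u = v · (f₂ − f₀)/(f₂ + f₀) = 1550 × 0.00227/9.27827 ≈ 0.38 m/s.
So the scatterer in a fluid is moving at 0.38 m/s toward the emitter.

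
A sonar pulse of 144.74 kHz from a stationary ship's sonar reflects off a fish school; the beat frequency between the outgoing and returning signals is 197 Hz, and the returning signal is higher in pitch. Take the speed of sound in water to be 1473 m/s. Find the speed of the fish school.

Double Doppler shift off a moving reflector: f₂ = f₀ · (v + u)/(v − u) (u > 0 toward emitter).
Returning signal is higher, so f₂ = f₀ + Δf = 144740 + 197 = 144937 Hz.
Rearranging, u = v · (f₂ − f₀)/(f₂ + f₀) = 1473 × 197/289677 ≈ 1.00 m/s.
So the fish school is moving at 1.00 m/s toward the emitter.

1.00 m/s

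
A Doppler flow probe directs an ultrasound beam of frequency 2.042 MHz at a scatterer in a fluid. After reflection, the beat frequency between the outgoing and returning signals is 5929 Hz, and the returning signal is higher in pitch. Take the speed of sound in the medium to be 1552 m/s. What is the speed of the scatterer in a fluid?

Double Doppler shift off a moving reflector: f₂ = f₀ · (v + u)/(v − u) (u > 0 toward emitter).
Returning signal is higher, so f₂ = f₀ + Δf = 2042000 + 5929 = 2047929 Hz.
Rearranging, u = v · (f₂ − f₀)/(f₂ + f₀) = 1552 × 5929/4089929 ≈ 2.25 m/s.
So the scatterer in a fluid is moving at 2.25 m/s toward the emitter.

2.25 m/s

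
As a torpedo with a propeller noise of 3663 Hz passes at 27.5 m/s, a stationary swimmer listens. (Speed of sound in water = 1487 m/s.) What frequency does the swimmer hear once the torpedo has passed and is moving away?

3596 Hz

Receding: f₂ = f · v/(v + v_s) = 3663 × 1487/1514.5 ≈ 3596 Hz.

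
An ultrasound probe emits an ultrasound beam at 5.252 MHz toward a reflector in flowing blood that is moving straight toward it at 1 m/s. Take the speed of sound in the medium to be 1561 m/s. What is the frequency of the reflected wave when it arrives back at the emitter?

The reflector in flowing blood first receives the wave as a moving observer: f₁ = f₀ · (v + u)/v = 5.252 × (1561 + 1)/1561 ≈ 5.255 MHz.
On reflection it acts as a source moving toward the stationary detector: f₂ = f₁ · v/(v − u) = 5.255 × 1561/1560 ≈ 5.259 MHz.
Equivalently f₂ = f₀ · (v + u)/(v − u).

5.259 MHz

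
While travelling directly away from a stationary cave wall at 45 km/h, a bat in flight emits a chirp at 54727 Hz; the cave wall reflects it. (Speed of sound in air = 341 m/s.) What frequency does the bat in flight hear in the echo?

50857 Hz

45 km/h = 12.5 m/s.
The cave wall receives the sound from a moving source: f₁ = f₀ · v/(v + v_e) = 54727 × 341/353.5 ≈ 52792 Hz.
On the return leg the bat in flight is a moving observer: f₂ = f₁ · (v − v_e)/v = 52792 × 328.5/341 ≈ 50857 Hz.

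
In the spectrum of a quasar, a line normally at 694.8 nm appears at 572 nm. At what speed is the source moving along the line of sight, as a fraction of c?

0.192c

λ'/λ₀ = 0.8233 < 1 (blueshift), so the source is approaching.
λ'/λ₀ = √((1 − β)/(1 + β)) for an approaching source ⇒ β = (1 − r²)/(1 + r²) with r = λ'/λ₀.
β = (1 − 0.6778)/(1 + 0.6778) ≈ 0.192.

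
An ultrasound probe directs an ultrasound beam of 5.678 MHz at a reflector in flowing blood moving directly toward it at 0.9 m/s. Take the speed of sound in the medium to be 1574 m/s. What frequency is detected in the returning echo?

5.684 MHz

The reflector in flowing blood first receives the wave as a moving observer: f₁ = f₀ · (v + u)/v = 5.678 × (1574 + 0.9)/1574 ≈ 5.681 MHz.
On reflection it acts as a source moving toward the stationary detector: f₂ = f₁ · v/(v − u) = 5.681 × 1574/1573.1 ≈ 5.684 MHz.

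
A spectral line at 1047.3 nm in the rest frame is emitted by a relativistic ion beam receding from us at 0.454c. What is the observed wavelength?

1709.1 nm

Relativistic Doppler for wavelength: λ' = λ₀ · √((1 + β)/(1 − β)).
λ' = 1047.3 × √(1.4540/0.5460) = 1047.3 × 1.63187 ≈ 1709.1 nm.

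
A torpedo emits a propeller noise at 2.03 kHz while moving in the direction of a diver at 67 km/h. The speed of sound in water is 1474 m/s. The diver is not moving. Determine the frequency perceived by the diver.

67 km/h = 18.61 m/s.
Only the source moves, toward the listener, so f' = f · v/(v − v_s).
f' = 2.03 × 1474/(1474 − 18.61) = 2.03 × 1474/1455 ≈ 2.06 kHz.

2.06 kHz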